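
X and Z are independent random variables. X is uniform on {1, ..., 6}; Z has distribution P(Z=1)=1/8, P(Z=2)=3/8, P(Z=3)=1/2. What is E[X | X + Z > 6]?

P(X + Z > 6) = 19/48.
Summing X·P(x,y) over outcomes with X + Z > 6 gives 33/16.
E[X | X + Z > 6] = (33/16) / (19/48) = 99/19.

99/19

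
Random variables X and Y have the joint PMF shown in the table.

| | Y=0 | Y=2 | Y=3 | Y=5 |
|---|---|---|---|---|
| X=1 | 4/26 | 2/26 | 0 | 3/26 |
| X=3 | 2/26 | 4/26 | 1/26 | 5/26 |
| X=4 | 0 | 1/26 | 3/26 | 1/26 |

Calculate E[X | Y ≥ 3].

P(Y ≥ 3) = 1/2.
Σ X·P over the event = 1·(3/26) + 3·(1/26) + 3·(5/26) + 4·(3/26) + 4·(1/26) = 37/26.
E[X | Y ≥ 3] = (37/26) / (1/2) = 37/13.

37/13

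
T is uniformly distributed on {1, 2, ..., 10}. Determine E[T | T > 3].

7

Given T > 3, T is equally likely to be any of {4, 5, 6, 7, 8, 9, 10}.
E[T | T > 3] = (4 + 5 + 6 + 7 + 8 + 9 + 10) / 7 = 7.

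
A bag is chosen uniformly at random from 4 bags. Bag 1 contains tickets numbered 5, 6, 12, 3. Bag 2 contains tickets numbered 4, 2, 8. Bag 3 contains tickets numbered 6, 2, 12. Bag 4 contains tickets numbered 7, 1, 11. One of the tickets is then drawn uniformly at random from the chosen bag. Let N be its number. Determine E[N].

145/24

E[N | bag 1] = (5+6+12+3)/4 = 13/2.
E[N | bag 2] = (4+2+8)/3 = 14/3.
E[N | bag 3] = (6+2+12)/3 = 20/3.
E[N | bag 4] = (7+1+11)/3 = 19/3.
By the law of total expectation,
E[N] = (1/4)·(13/2) + (1/4)·(14/3) + (1/4)·(20/3) + (1/4)·(19/3) = 145/24.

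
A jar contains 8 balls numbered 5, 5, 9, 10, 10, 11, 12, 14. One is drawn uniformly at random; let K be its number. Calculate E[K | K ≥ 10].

57/5

P(K ≥ 10) = 5/8.
Σ over the event: 10·1/4 + 11·1/8 + 12·1/8 + 14·1/8 = 57/8.
E[K | K ≥ 10] = (57/8) / (5/8) = 57/5.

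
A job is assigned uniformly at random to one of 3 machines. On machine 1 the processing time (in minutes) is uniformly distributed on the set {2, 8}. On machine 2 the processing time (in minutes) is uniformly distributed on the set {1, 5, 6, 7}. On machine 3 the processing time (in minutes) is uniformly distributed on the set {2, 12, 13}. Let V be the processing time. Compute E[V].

25/4

E[V | machine 1] = (2+8)/2 = 5.
E[V | machine 2] = (1+5+6+7)/4 = 19/4.
E[V | machine 3] = (2+12+13)/3 = 9.
E[V] = (1/3)·(5) + (1/3)·(19/4) + (1/3)·(9) = 25/4.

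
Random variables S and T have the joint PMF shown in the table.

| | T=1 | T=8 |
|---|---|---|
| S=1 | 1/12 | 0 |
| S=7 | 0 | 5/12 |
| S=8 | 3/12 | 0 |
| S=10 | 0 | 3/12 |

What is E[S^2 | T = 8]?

545/8

P(T = 8) = 2/3.
Σ S^2·P over the event = 49·(5/12) + 100·(3/12) = 545/12.
E[S^2 | T = 8] = (545/12) / (2/3) = 545/8.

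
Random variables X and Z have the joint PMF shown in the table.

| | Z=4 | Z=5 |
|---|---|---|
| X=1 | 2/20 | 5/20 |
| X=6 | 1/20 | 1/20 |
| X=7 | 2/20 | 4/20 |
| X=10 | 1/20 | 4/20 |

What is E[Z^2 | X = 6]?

P(X = 6) = 1/10.
Σ Z^2·P over the event = 16·(1/20) + 25·(1/20) = 41/20.
E[Z^2 | X = 6] = (41/20) / (1/10) = 41/2.

41/2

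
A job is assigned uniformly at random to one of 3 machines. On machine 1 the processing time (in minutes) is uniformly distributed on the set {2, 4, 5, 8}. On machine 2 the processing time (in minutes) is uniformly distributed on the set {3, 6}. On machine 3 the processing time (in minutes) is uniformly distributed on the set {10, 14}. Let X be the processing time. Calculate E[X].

85/12

E[X | machine 1] = (2+4+5+8)/4 = 19/4.
E[X | machine 2] = (3+6)/2 = 9/2.
E[X | machine 3] = (10+14)/2 = 12.
By the law of total expectation,
E[X] = (1/3)·(19/4) + (1/3)·(9/2) + (1/3)·(12) = 85/12.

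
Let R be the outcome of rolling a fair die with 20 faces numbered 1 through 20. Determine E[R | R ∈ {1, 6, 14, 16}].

P(R ∈ {1, 6, 14, 16}) = 1/5.
Σ over the event: 1·1/20 + 6·1/20 + 14·1/20 + 16·1/20 = 37/20.
E[R | R ∈ {1, 6, 14, 16}] = (37/20) / (1/5) = 37/4.

37/4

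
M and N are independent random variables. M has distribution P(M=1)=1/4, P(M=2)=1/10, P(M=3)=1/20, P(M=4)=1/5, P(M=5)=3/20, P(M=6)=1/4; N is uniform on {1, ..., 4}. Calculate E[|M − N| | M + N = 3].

P(M + N = 3) = 7/80.
Summing |M−N|·P(x,y) over outcomes with M + N = 3 gives 7/80.
E[|M − N| | M + N = 3] = (7/80) / (7/80) = 1.

1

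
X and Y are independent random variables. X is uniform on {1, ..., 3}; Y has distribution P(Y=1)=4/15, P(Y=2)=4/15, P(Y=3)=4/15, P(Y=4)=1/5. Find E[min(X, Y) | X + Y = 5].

P(X + Y = 5) = 11/45.
Summing min(X,Y)·P(x,y) over outcomes with X + Y = 5 gives 19/45.
E[min(X, Y) | X + Y = 5] = (19/45) / (11/45) = 19/11.

19/11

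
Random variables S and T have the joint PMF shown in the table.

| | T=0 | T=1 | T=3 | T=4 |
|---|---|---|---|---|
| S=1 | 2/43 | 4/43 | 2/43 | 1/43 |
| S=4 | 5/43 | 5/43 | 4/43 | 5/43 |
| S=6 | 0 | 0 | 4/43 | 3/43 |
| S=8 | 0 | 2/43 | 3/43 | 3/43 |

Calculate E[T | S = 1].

P(S = 1) = 9/43.
Σ T·P over the event = 0·(2/43) + 1·(4/43) + 3·(2/43) + 4·(1/43) = 14/43.
E[T | S = 1] = (14/43) / (9/43) = 14/9.

14/9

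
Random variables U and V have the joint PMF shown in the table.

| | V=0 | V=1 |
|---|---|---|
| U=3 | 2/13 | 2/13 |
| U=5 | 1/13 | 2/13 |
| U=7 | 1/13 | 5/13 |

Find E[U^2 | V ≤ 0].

P(V ≤ 0) = 4/13.
Σ U^2·P over the event = 9·(2/13) + 25·(1/13) + 49·(1/13) = 92/13.
E[U^2 | V ≤ 0] = (92/13) / (4/13) = 23.

23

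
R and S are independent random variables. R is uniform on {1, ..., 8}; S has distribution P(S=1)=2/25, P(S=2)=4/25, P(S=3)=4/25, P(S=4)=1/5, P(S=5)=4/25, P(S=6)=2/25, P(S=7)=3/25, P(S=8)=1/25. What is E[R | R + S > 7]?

P(R + S > 7) = 127/200.
Summing R·P(x,y) over outcomes with R + S > 7 gives 357/100.
E[R | R + S > 7] = (357/100) / (127/200) = 714/127.

714/127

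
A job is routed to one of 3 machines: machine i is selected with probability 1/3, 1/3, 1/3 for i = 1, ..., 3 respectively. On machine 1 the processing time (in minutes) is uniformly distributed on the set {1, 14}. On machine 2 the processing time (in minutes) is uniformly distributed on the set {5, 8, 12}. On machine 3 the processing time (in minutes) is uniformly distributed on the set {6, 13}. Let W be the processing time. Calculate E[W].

76/9

E[W | machine 1] = (1+14)/2 = 15/2.
E[W | machine 2] = (5+8+12)/3 = 25/3.
E[W | machine 3] = (6+13)/2 = 19/2.
E[W] = (1/3)·(15/2) + (1/3)·(25/3) + (1/3)·(19/2) = 76/9.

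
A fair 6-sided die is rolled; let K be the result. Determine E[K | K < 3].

3/2

Given K < 3, K is equally likely to be any of {1, 2}.
E[K | K < 3] = (1 + 2) / 2 = 3/2.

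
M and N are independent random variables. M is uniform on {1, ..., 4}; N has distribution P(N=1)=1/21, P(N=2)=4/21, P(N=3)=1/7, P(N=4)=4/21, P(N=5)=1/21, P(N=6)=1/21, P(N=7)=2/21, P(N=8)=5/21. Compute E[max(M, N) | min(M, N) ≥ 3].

183/32

P(min(M, N) ≥ 3) = 8/21.
Summing max(M,N)·P(x,y) over outcomes with min(M, N) ≥ 3 gives 61/28.
E[max(M, N) | min(M, N) ≥ 3] = (61/28) / (8/21) = 183/32.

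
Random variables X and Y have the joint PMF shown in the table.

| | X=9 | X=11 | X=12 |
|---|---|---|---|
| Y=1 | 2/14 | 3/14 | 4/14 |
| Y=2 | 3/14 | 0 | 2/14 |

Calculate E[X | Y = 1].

11

P(Y = 1) = 9/14.
Σ X·P over the event = 9·(2/14) + 11·(3/14) + 12·(4/14) = 99/14.
E[X | Y = 1] = (99/14) / (9/14) = 11.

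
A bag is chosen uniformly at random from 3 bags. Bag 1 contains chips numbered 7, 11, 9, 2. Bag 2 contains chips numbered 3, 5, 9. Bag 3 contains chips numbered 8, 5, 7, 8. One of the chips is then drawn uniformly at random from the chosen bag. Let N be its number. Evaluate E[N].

239/36

E[N | bag 1] = (7+11+9+2)/4 = 29/4.
E[N | bag 2] = (3+5+9)/3 = 17/3.
E[N | bag 3] = (8+5+7+8)/4 = 7.
E[N] = (1/3)·(29/4) + (1/3)·(17/3) + (1/3)·(7) = 239/36.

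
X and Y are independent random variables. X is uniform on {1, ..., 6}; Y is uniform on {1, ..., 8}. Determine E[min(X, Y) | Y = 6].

7/2

Outcomes with Y = 6: (1,6), (2,6), (3,6), (4,6), (5,6), (6,6), each with probability 1/48.
E[min(X, Y) | Y = 6] = (1 + 2 + 3 + 4 + 5 + 6) / 6 = 7/2.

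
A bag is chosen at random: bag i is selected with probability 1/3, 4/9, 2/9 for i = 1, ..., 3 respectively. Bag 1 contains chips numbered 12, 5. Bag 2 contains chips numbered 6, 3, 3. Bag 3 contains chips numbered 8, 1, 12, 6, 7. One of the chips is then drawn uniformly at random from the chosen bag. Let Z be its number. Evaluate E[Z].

E[Z | bag 1] = (12+5)/2 = 17/2.
E[Z | bag 2] = (6+3+3)/3 = 4.
E[Z | bag 3] = (8+1+12+6+7)/5 = 34/5.
By the law of total expectation,
E[Z] = (1/3)·(17/2) + (4/9)·(4) + (2/9)·(34/5) = 551/90.

551/90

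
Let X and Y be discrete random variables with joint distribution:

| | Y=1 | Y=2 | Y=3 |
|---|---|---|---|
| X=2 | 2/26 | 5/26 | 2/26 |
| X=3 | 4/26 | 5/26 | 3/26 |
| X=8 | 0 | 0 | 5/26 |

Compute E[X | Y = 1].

8/3

P(Y = 1) = 3/13.
Σ X·P over the event = 2·(2/26) + 3·(4/26) = 8/13.
E[X | Y = 1] = (8/13) / (3/13) = 8/3.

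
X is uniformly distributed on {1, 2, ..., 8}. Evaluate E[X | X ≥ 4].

6

Given X ≥ 4, X is equally likely to be any of {4, 5, 6, 7, 8}.
E[X | X ≥ 4] = (4 + 5 + 6 + 7 + 8) / 5 = 6.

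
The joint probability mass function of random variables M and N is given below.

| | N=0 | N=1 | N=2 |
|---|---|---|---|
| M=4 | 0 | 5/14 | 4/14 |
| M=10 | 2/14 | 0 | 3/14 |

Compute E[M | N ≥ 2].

46/7

P(N ≥ 2) = 1/2.
Σ M·P over the event = 4·(4/14) + 10·(3/14) = 23/7.
E[M | N ≥ 2] = (23/7) / (1/2) = 46/7.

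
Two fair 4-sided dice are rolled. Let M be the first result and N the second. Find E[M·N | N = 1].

Outcomes with N = 1: (1,1), (2,1), (3,1), (4,1), each with probability 1/16.
E[M·N | N = 1] = (1 + 2 + 3 + 4) / 4 = 5/2.

5/2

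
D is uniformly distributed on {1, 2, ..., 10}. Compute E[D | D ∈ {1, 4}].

P(D ∈ {1, 4}) = 1/5.
Σ over the event: 1·1/10 + 4·1/10 = 1/2.
E[D | D ∈ {1, 4}] = (1/2) / (1/5) = 5/2.

5/2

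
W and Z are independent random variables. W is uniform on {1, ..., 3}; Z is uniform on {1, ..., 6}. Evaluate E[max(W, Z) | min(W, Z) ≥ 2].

41/10

Outcomes with min(W, Z) ≥ 2: (2,2), (2,3), (2,4), (2,5), (2,6), (3,2), (3,3), (3,4), (3,5), (3,6), each with probability 1/18.
E[max(W, Z) | min(W, Z) ≥ 2] = (2 + 3 + 4 + 5 + 6 + 3 + 3 + 4 + 5 + 6) / 10 = 41/10.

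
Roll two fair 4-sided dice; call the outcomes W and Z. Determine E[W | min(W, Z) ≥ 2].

Outcomes with min(W, Z) ≥ 2: (2,2), (2,3), (2,4), (3,2), (3,3), (3,4), (4,2), (4,3), (4,4), each with probability 1/16.
E[W | min(W, Z) ≥ 2] = (2 + 2 + 2 + 3 + 3 + 3 + 4 + 4 + 4) / 9 = 3.

3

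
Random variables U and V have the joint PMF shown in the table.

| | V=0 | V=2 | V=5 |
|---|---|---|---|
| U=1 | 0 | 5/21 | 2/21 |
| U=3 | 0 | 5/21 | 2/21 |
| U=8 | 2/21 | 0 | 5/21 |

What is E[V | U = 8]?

P(U = 8) = 1/3.
Σ V·P over the event = 0·(2/21) + 5·(5/21) = 25/21.
E[V | U = 8] = (25/21) / (1/3) = 25/7.

25/7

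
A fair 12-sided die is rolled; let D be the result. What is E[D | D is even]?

7

Given D is even, D is equally likely to be any of {2, 4, 6, 8, 10, 12}.
E[D | D is even] = (2 + 4 + 6 + 8 + 10 + 12) / 6 = 7.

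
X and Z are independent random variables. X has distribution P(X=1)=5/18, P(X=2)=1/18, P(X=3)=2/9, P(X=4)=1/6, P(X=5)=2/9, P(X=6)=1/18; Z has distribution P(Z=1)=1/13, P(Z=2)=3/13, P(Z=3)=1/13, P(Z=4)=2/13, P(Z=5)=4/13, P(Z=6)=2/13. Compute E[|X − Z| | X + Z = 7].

P(X + Z = 7) = 19/117.
Summing |X−Z|·P(x,y) over outcomes with X + Z = 7 gives 19/39.
E[|X − Z| | X + Z = 7] = (19/39) / (19/117) = 3.

3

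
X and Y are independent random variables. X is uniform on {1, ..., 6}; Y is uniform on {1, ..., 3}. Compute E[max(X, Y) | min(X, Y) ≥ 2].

P(min(X, Y) ≥ 2) = 5/9.
Summing max(X,Y)·P(x,y) over outcomes with min(X, Y) ≥ 2 gives 41/18.
E[max(X, Y) | min(X, Y) ≥ 2] = (41/18) / (5/9) = 41/10.

41/10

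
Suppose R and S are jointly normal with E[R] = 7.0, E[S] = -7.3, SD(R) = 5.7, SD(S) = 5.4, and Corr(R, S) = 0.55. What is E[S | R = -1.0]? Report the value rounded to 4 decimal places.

The regression of S on R has slope ρ·σ_S/σ_R and passes through (μ_R, μ_S).
E[S | R=-1.0] = -7.3 + (0.55)·(5.4/5.7)·(-1.0 − (7.0)) = -7.3 + (0.52105)·(-8) = -11.4684.

-11.4684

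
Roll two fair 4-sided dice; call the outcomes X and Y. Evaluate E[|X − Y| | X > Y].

5/3

Outcomes with X > Y: (2,1), (3,1), (3,2), (4,1), (4,2), (4,3), each with probability 1/16.
E[|X − Y| | X > Y] = (1 + 2 + 1 + 3 + 2 + 1) / 6 = 5/3.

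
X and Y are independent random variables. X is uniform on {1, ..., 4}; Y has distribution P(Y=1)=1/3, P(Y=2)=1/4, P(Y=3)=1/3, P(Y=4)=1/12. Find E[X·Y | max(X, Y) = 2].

13/5

P(max(X, Y) = 2) = 5/24.
Summing XY·P(x,y) over outcomes with max(X, Y) = 2 gives 13/24.
E[X·Y | max(X, Y) = 2] = (13/24) / (5/24) = 13/5.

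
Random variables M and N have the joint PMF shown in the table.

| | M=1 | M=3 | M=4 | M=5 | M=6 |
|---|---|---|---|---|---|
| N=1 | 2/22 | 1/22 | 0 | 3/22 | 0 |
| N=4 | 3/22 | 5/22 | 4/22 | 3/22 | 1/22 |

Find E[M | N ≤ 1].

P(N ≤ 1) = 3/11.
Summing M·P(M=x,N=y) over the conditioning event gives 10/11.
E[M | N ≤ 1] = (10/11) / (3/11) = 10/3.

10/3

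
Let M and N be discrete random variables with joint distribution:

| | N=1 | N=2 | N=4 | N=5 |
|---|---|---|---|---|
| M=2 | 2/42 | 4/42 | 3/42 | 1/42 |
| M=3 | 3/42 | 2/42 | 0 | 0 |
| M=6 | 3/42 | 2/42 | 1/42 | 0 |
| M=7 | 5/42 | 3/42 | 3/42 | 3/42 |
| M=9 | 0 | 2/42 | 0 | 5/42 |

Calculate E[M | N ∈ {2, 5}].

133/22

P(N ∈ {2, 5}) = 11/21.
Σ M·P over the event = 2·(4/42) + 2·(1/42) + 3·(2/42) + 6·(2/42) + 7·(3/42) + 7·(3/42) + 9·(2/42) + 9·(5/42) = 19/6.
E[M | N ∈ {2, 5}] = (19/6) / (11/21) = 133/22.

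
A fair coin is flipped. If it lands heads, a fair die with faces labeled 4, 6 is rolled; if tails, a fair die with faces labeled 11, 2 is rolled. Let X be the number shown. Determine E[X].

E[X | heads] = (4+6)/2 = 5.
E[X | tails] = (11+2)/2 = 13/2.
E[X] = (1/2)·(5) + (1/2)·(13/2) = 23/4.

23/4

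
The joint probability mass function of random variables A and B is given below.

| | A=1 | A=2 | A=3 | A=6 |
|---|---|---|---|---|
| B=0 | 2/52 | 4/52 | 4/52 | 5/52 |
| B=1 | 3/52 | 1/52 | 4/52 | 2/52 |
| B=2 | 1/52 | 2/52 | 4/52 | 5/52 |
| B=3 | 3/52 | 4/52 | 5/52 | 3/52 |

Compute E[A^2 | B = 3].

172/15

P(B = 3) = 15/52.
Σ A^2·P over the event = 1·(3/52) + 4·(4/52) + 9·(5/52) + 36·(3/52) = 43/13.
E[A^2 | B = 3] = (43/13) / (15/52) = 172/15.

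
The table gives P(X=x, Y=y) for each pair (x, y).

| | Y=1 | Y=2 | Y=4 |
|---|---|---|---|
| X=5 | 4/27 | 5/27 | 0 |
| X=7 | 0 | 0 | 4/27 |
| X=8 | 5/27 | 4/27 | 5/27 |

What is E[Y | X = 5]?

14/9

P(X = 5) = 1/3.
Σ Y·P over the event = 1·(4/27) + 2·(5/27) = 14/27.
E[Y | X = 5] = (14/27) / (1/3) = 14/9.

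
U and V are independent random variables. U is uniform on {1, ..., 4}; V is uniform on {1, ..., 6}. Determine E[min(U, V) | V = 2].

7/4

Outcomes with V = 2: (1,2), (2,2), (3,2), (4,2), each with probability 1/24.
E[min(U, V) | V = 2] = (1 + 2 + 2 + 2) / 4 = 7/4.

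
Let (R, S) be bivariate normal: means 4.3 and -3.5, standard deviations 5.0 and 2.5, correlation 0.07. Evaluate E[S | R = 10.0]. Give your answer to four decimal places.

-3.3005

For a bivariate normal, E[S | R=x] = μ_S + ρ·(σ_S/σ_R)·(x − μ_R).
E[S | R=10.0] = -3.5 + (0.07)·(2.5/5.0)·(10.0 − (4.3)) = -3.5 + (0.035)·(5.7) = -3.3005.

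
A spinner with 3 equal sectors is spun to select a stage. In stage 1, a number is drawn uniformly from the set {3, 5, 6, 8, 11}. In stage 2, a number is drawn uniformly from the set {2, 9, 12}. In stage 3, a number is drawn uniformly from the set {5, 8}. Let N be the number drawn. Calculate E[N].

E[N | stage 1] = (3+5+6+8+11)/5 = 33/5.
E[N | stage 2] = (2+9+12)/3 = 23/3.
E[N | stage 3] = (5+8)/2 = 13/2.
E[N] = (1/3)·(33/5) + (1/3)·(23/3) + (1/3)·(13/2) = 623/90.

623/90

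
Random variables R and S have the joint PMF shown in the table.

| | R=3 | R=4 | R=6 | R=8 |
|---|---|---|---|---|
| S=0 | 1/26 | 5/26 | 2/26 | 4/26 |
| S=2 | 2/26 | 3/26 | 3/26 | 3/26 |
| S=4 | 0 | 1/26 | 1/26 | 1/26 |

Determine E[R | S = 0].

67/12

P(S = 0) = 6/13.
Σ R·P over the event = 3·(1/26) + 4·(5/26) + 6·(2/26) + 8·(4/26) = 67/26.
E[R | S = 0] = (67/26) / (6/13) = 67/12.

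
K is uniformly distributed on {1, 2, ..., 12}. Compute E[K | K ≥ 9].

21/2

Given K ≥ 9, K is equally likely to be any of {9, 10, 11, 12}.
E[K | K ≥ 9] = (9 + 10 + 11 + 12) / 4 = 21/2.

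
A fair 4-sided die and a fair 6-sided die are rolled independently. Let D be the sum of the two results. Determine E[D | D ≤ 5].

4

P(D ≤ 5) = 5/12.
Σ over the event: 2·1/24 + 3·1/12 + 4·1/8 + 5·1/6 = 5/3.
E[D | D ≤ 5] = (5/3) / (5/12) = 4.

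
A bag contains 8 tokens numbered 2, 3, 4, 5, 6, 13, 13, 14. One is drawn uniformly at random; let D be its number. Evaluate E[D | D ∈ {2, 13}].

28/3

P(D ∈ {2, 13}) = 3/8.
Σ over the event: 2·1/8 + 13·1/4 = 7/2.
E[D | D ∈ {2, 13}] = (7/2) / (3/8) = 28/3.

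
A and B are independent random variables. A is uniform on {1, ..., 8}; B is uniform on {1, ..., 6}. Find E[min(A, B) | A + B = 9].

17/6

P(A + B = 9) = 1/8.
Summing min(A,B)·P(x,y) over outcomes with A + B = 9 gives 17/48.
E[min(A, B) | A + B = 9] = (17/48) / (1/8) = 17/6.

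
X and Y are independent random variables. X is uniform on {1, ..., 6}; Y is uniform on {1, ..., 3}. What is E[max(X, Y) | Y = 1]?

7/2

P(Y = 1) = 1/3.
Summing max(X,Y)·P(x,y) over outcomes with Y = 1 gives 7/6.
E[max(X, Y) | Y = 1] = (7/6) / (1/3) = 7/2.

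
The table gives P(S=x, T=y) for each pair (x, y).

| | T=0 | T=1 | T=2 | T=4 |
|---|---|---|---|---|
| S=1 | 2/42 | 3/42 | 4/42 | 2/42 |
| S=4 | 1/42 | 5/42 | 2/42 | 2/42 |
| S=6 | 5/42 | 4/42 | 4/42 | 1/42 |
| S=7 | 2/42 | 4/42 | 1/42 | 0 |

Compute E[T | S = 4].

P(S = 4) = 5/21.
Σ T·P over the event = 0·(1/42) + 1·(5/42) + 2·(2/42) + 4·(2/42) = 17/42.
E[T | S = 4] = (17/42) / (5/21) = 17/10.

17/10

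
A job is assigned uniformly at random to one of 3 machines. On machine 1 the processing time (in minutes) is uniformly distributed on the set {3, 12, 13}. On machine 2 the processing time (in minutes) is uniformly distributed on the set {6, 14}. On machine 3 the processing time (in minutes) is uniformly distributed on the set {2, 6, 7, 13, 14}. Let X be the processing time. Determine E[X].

E[X | machine 1] = (3+12+13)/3 = 28/3.
E[X | machine 2] = (6+14)/2 = 10.
E[X | machine 3] = (2+6+7+13+14)/5 = 42/5.
E[X] = (1/3)·(28/3) + (1/3)·(10) + (1/3)·(42/5) = 416/45.

416/45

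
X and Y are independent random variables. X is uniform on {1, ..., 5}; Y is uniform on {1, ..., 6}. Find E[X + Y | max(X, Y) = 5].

Outcomes with max(X, Y) = 5: (1,5), (2,5), (3,5), (4,5), (5,1), (5,2), (5,3), (5,4), (5,5), each with probability 1/30.
E[X + Y | max(X, Y) = 5] = (6 + 7 + 8 + 9 + 6 + 7 + 8 + 9 + 10) / 9 = 70/9.

70/9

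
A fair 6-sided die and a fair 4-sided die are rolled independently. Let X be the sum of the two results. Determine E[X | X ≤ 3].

P(X ≤ 3) = 1/8.
Σ over the event: 2·1/24 + 3·1/12 = 1/3.
E[X | X ≤ 3] = (1/3) / (1/8) = 8/3.

8/3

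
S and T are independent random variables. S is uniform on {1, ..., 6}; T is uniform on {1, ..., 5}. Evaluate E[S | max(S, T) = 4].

22/7

Outcomes with max(S, T) = 4: (1,4), (2,4), (3,4), (4,1), (4,2), (4,3), (4,4), each with probability 1/30.
E[S | max(S, T) = 4] = (1 + 2 + 3 + 4 + 4 + 4 + 4) / 7 = 22/7.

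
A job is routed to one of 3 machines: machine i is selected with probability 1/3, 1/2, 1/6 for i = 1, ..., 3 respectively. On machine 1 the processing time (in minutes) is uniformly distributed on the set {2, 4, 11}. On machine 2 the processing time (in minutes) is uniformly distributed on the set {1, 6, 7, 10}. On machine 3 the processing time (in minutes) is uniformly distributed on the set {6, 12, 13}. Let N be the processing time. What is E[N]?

119/18

E[N | machine 1] = (2+4+11)/3 = 17/3.
E[N | machine 2] = (1+6+7+10)/4 = 6.
E[N | machine 3] = (6+12+13)/3 = 31/3.
E[N] = (1/3)·(17/3) + (1/2)·(6) + (1/6)·(31/3) = 119/18.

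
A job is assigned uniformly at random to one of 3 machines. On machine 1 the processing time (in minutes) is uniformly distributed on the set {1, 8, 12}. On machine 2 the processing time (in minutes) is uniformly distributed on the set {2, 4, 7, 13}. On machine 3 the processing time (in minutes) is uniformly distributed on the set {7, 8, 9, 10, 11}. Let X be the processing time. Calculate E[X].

E[X | machine 1] = (1+8+12)/3 = 7.
E[X | machine 2] = (2+4+7+13)/4 = 13/2.
E[X | machine 3] = (7+8+9+10+11)/5 = 9.
E[X] = (1/3)·(7) + (1/3)·(13/2) + (1/3)·(9) = 15/2.

15/2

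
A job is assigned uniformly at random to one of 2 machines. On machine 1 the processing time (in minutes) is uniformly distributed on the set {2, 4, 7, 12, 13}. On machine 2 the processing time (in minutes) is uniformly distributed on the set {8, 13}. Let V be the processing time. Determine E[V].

E[V | machine 1] = (2+4+7+12+13)/5 = 38/5.
E[V | machine 2] = (8+13)/2 = 21/2.
E[V] = (1/2)·(38/5) + (1/2)·(21/2) = 181/20.

181/20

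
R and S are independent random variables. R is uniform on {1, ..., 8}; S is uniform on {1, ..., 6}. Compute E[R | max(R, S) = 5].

35/9

Outcomes with max(R, S) = 5: (1,5), (2,5), (3,5), (4,5), (5,1), (5,2), (5,3), (5,4), (5,5), each with probability 1/48.
E[R | max(R, S) = 5] = (1 + 2 + 3 + 4 + 5 + 5 + 5 + 5 + 5) / 9 = 35/9.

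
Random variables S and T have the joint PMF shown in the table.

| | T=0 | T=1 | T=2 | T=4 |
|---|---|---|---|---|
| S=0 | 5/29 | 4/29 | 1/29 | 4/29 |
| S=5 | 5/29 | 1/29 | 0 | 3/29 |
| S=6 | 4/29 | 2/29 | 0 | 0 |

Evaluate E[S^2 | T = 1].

P(T = 1) = 7/29.
Σ S^2·P over the event = 0·(4/29) + 25·(1/29) + 36·(2/29) = 97/29.
E[S^2 | T = 1] = (97/29) / (7/29) = 97/7.

97/7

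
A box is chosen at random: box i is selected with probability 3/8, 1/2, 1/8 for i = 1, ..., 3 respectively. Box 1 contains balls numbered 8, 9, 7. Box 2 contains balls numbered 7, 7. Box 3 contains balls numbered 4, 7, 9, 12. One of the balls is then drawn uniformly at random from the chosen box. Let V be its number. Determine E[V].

15/2

E[V | box 1] = (8+9+7)/3 = 8.
E[V | box 2] = (7+7)/2 = 7.
E[V | box 3] = (4+7+9+12)/4 = 8.
By the law of total expectation,
E[V] = (3/8)·(8) + (1/2)·(7) + (1/8)·(8) = 15/2.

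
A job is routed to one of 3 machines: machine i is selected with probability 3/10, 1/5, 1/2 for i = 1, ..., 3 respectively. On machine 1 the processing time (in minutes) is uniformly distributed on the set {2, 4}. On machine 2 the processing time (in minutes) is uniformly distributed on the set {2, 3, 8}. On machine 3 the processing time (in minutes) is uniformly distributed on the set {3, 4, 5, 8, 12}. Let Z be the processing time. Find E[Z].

E[Z | machine 1] = (2+4)/2 = 3.
E[Z | machine 2] = (2+3+8)/3 = 13/3.
E[Z | machine 3] = (3+4+5+8+12)/5 = 32/5.
E[Z] = (3/10)·(3) + (1/5)·(13/3) + (1/2)·(32/5) = 149/30.

149/30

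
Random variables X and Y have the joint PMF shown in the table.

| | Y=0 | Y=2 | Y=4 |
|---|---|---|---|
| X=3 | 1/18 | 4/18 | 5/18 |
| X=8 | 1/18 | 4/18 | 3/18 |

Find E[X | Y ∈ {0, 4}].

5

P(Y ∈ {0, 4}) = 5/9.
Σ X·P over the event = 3·(1/18) + 3·(5/18) + 8·(1/18) + 8·(3/18) = 25/9.
E[X | Y ∈ {0, 4}] = (25/9) / (5/9) = 5.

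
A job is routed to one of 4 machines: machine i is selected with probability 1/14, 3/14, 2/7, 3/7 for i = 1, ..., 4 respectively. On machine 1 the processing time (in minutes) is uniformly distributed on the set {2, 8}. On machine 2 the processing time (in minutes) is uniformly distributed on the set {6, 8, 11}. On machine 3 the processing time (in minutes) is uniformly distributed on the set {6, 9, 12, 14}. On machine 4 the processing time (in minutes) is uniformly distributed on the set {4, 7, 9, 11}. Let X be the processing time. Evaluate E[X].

235/28

E[X | machine 1] = (2+8)/2 = 5.
E[X | machine 2] = (6+8+11)/3 = 25/3.
E[X | machine 3] = (6+9+12+14)/4 = 41/4.
E[X | machine 4] = (4+7+9+11)/4 = 31/4.
E[X] = (1/14)·(5) + (3/14)·(25/3) + (2/7)·(41/4) + (3/7)·(31/4) = 235/28.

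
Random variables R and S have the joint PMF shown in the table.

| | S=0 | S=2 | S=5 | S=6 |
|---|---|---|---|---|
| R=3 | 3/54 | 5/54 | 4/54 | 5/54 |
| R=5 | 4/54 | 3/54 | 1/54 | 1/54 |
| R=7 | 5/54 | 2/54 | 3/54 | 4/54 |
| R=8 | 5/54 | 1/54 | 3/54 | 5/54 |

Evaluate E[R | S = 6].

88/15

P(S = 6) = 5/18.
Σ R·P over the event = 3·(5/54) + 5·(1/54) + 7·(4/54) + 8·(5/54) = 44/27.
E[R | S = 6] = (44/27) / (5/18) = 88/15.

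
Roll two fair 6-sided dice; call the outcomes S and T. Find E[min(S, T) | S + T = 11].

5

Outcomes with S + T = 11: (5,6), (6,5), each with probability 1/36.
E[min(S, T) | S + T = 11] = (5 + 5) / 2 = 5.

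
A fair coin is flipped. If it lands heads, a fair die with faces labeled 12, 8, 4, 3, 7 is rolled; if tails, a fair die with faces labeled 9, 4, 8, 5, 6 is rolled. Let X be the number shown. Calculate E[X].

E[X | heads] = (12+8+4+3+7)/5 = 34/5.
E[X | tails] = (9+4+8+5+6)/5 = 32/5.
By the law of total expectation,
E[X] = (1/2)·(34/5) + (1/2)·(32/5) = 33/5.

33/5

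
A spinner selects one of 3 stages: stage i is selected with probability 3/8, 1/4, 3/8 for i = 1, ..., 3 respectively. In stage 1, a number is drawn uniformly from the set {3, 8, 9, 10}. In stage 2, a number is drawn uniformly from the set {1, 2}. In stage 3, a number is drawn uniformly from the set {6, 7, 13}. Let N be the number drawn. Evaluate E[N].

103/16

E[N | stage 1] = (3+8+9+10)/4 = 15/2.
E[N | stage 2] = (1+2)/2 = 3/2.
E[N | stage 3] = (6+7+13)/3 = 26/3.
By the law of total expectation,
E[N] = (3/8)·(15/2) + (1/4)·(3/2) + (3/8)·(26/3) = 103/16.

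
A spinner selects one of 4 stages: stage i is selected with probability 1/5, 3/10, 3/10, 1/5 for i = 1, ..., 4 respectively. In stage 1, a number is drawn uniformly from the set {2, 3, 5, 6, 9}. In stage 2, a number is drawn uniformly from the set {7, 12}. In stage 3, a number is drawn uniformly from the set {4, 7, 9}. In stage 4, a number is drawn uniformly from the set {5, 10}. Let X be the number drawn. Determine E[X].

147/20

E[X | stage 1] = (2+3+5+6+9)/5 = 5.
E[X | stage 2] = (7+12)/2 = 19/2.
E[X | stage 3] = (4+7+9)/3 = 20/3.
E[X | stage 4] = (5+10)/2 = 15/2.
By the law of total expectation,
E[X] = (1/5)·(5) + (3/10)·(19/2) + (3/10)·(20/3) + (1/5)·(15/2) = 147/20.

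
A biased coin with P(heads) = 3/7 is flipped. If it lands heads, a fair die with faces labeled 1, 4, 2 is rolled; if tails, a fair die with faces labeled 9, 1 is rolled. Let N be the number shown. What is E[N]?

E[N | heads] = (1+4+2)/3 = 7/3.
E[N | tails] = (9+1)/2 = 5.
By the law of total expectation,
E[N] = (3/7)·(7/3) + (4/7)·(5) = 27/7.

27/7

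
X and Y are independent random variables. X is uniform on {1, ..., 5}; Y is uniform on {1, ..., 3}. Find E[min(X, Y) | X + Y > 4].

19/9

Outcomes with X + Y > 4: (2,3), (3,2), (3,3), (4,1), (4,2), (4,3), (5,1), (5,2), (5,3), each with probability 1/15.
E[min(X, Y) | X + Y > 4] = (2 + 2 + 3 + 1 + 2 + 3 + 1 + 2 + 3) / 9 = 19/9.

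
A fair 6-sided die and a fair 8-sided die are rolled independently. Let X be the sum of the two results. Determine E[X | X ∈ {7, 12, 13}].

P(X ∈ {7, 12, 13}) = 11/48.
Σ over the event: 7·1/8 + 12·1/16 + 13·1/24 = 13/6.
E[X | X ∈ {7, 12, 13}] = (13/6) / (11/48) = 104/11.

104/11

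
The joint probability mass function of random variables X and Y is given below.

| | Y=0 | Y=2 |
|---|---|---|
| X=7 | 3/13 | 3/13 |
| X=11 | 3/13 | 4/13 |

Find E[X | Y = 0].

9

P(Y = 0) = 6/13.
Σ X·P over the event = 7·(3/13) + 11·(3/13) = 54/13.
E[X | Y = 0] = (54/13) / (6/13) = 9.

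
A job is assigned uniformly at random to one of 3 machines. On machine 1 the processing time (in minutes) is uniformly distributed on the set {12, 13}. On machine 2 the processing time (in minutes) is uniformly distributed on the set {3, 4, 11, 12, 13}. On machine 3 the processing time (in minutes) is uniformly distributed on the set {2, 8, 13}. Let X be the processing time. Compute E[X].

863/90

E[X | machine 1] = (12+13)/2 = 25/2.
E[X | machine 2] = (3+4+11+12+13)/5 = 43/5.
E[X | machine 3] = (2+8+13)/3 = 23/3.
By the law of total expectation,
E[X] = (1/3)·(25/2) + (1/3)·(43/5) + (1/3)·(23/3) = 863/90.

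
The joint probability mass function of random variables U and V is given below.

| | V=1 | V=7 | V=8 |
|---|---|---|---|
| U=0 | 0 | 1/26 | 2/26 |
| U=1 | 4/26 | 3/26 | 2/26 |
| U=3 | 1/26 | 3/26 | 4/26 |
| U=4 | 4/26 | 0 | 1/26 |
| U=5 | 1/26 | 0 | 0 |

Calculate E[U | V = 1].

14/5

P(V = 1) = 5/13.
Σ U·P over the event = 1·(4/26) + 3·(1/26) + 4·(4/26) + 5·(1/26) = 14/13.
E[U | V = 1] = (14/13) / (5/13) = 14/5.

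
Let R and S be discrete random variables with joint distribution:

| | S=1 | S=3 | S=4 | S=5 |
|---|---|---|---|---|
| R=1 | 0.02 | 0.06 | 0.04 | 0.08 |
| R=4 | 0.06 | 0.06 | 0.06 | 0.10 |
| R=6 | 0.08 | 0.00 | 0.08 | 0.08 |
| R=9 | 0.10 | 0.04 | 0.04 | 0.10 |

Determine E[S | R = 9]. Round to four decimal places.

P(R = 9) = 0.28.
Σ S·P over the event = 1·(0.10) + 3·(0.04) + 4·(0.04) + 5·(0.10) = 0.88.
E[S | R = 9] = (0.88) / (0.28) = 3.1429.

3.1429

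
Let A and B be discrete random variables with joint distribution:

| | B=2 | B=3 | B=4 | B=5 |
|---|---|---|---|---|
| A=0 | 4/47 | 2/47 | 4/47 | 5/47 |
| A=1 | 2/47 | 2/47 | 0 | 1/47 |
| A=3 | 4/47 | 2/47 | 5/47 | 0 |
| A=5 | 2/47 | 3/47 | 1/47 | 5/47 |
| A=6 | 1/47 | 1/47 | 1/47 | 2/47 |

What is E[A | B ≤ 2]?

P(B ≤ 2) = 13/47.
Σ A·P over the event = 0·(4/47) + 1·(2/47) + 3·(4/47) + 5·(2/47) + 6·(1/47) = 30/47.
E[A | B ≤ 2] = (30/47) / (13/47) = 30/13.

30/13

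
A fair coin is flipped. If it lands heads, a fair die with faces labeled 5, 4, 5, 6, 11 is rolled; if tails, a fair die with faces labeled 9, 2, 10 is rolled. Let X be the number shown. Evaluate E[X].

E[X | heads] = (5+4+5+6+11)/5 = 31/5.
E[X | tails] = (9+2+10)/3 = 7.
E[X] = (1/2)·(31/5) + (1/2)·(7) = 33/5.

33/5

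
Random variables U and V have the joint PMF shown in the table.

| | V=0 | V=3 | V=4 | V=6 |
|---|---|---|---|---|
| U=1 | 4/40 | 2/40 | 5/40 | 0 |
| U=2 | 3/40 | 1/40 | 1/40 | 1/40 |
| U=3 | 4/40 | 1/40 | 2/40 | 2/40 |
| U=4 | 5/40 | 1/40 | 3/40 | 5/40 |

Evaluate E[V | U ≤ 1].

26/11

P(U ≤ 1) = 11/40.
Σ V·P over the event = 0·(4/40) + 3·(2/40) + 4·(5/40) = 13/20.
E[V | U ≤ 1] = (13/20) / (11/40) = 26/11.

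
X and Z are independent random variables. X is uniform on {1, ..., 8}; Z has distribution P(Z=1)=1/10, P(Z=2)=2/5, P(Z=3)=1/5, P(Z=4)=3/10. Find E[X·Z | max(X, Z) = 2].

P(max(X, Z) = 2) = 9/80.
Summing XZ·P(x,y) over outcomes with max(X, Z) = 2 gives 13/40.
E[X·Z | max(X, Z) = 2] = (13/40) / (9/80) = 26/9.

26/9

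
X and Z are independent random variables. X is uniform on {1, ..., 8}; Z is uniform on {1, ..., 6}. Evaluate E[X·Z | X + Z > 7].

P(X + Z > 7) = 9/16.
Summing XZ·P(x,y) over outcomes with X + Z > 7 gives 105/8.
E[X·Z | X + Z > 7] = (105/8) / (9/16) = 70/3.

70/3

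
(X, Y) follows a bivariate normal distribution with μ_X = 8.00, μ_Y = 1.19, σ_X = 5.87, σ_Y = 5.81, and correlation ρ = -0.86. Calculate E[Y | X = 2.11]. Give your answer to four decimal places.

6.2036

E[Y | X=x] = μ_Y + ρ(σ_Y/σ_X)(x − μ_X) for jointly normal variables.
E[Y | X=2.11] = 1.19 + (-0.86)·(5.81/5.87)·(2.11 − (8.00)) = 1.19 + (-0.85121)·(-5.89) = 6.2036.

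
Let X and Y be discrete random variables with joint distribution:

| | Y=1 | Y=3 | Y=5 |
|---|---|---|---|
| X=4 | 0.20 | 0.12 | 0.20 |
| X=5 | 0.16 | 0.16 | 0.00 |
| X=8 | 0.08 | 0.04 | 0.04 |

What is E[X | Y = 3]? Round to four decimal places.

P(Y = 3) = 0.32.
Summing X·P(X=x,Y=y) over the conditioning event gives 1.60.
E[X | Y = 3] = (1.60) / (0.32) = 5.0000.

5.0000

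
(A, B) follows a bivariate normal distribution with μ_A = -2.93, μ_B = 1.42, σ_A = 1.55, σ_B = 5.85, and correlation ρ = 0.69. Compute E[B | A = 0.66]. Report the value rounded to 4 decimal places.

10.7691

The regression of B on A has slope ρ·σ_B/σ_A and passes through (μ_A, μ_B).
E[B | A=0.66] = 1.42 + (0.69)·(5.85/1.55)·(0.66 − (-2.93)) = 1.42 + (2.6042)·(3.59) = 10.7691.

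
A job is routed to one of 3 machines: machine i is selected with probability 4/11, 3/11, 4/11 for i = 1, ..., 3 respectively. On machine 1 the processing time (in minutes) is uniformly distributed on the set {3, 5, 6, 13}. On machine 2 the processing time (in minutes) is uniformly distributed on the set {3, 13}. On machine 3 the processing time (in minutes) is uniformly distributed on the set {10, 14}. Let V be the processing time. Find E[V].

E[V | machine 1] = (3+5+6+13)/4 = 27/4.
E[V | machine 2] = (3+13)/2 = 8.
E[V | machine 3] = (10+14)/2 = 12.
By the law of total expectation,
E[V] = (4/11)·(27/4) + (3/11)·(8) + (4/11)·(12) = 9.

9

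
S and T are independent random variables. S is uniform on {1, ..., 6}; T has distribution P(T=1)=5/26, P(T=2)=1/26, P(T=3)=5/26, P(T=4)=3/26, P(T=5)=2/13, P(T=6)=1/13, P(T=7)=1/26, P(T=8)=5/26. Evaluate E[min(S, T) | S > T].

P(S > T) = 9/26.
Summing min(S,T)·P(x,y) over outcomes with S > T gives 61/78.
E[min(S, T) | S > T] = (61/78) / (9/26) = 61/27.

61/27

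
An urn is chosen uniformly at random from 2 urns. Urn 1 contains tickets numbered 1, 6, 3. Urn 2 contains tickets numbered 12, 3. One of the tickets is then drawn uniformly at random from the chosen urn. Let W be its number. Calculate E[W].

E[W | urn 1] = (1+6+3)/3 = 10/3.
E[W | urn 2] = (12+3)/2 = 15/2.
By the law of total expectation,
E[W] = (1/2)·(10/3) + (1/2)·(15/2) = 65/12.

65/12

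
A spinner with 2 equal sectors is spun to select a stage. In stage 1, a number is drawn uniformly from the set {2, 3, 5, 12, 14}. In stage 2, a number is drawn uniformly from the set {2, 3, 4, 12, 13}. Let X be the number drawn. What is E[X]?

7

E[X | stage 1] = (2+3+5+12+14)/5 = 36/5.
E[X | stage 2] = (2+3+4+12+13)/5 = 34/5.
By the law of total expectation,
E[X] = (1/2)·(36/5) + (1/2)·(34/5) = 7.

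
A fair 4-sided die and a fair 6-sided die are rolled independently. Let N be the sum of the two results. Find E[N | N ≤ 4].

P(N ≤ 4) = 1/4.
Σ over the event: 2·1/24 + 3·1/12 + 4·1/8 = 5/6.
E[N | N ≤ 4] = (5/6) / (1/4) = 10/3.

10/3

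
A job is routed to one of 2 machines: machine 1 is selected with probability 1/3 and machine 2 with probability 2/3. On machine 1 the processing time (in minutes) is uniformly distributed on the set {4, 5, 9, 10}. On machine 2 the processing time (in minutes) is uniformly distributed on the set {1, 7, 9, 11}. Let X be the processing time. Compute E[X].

E[X | machine 1] = (4+5+9+10)/4 = 7.
E[X | machine 2] = (1+7+9+11)/4 = 7.
By the law of total expectation,
E[X] = (1/3)·(7) + (2/3)·(7) = 7.

7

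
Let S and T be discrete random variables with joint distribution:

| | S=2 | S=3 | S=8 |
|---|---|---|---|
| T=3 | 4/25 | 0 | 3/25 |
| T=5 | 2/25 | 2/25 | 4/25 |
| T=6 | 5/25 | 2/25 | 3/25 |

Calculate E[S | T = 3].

P(T = 3) = 7/25.
Σ S·P over the event = 2·(4/25) + 8·(3/25) = 32/25.
E[S | T = 3] = (32/25) / (7/25) = 32/7.

32/7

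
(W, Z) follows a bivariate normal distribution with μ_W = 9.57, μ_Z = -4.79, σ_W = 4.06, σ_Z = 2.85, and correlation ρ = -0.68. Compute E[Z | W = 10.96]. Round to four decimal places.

The regression of Z on W has slope ρ·σ_Z/σ_W and passes through (μ_W, μ_Z).
E[Z | W=10.96] = -4.79 + (-0.68)·(2.85/4.06)·(10.96 − (9.57)) = -4.79 + (-0.47734)·(1.39) = -5.4535.

-5.4535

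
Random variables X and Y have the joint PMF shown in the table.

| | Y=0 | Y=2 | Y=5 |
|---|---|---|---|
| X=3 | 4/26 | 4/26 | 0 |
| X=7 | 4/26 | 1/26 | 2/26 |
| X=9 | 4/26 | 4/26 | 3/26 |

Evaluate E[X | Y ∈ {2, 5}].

P(Y ∈ {2, 5}) = 7/13.
Σ X·P over the event = 3·(4/26) + 7·(1/26) + 7·(2/26) + 9·(4/26) + 9·(3/26) = 48/13.
E[X | Y ∈ {2, 5}] = (48/13) / (7/13) = 48/7.

48/7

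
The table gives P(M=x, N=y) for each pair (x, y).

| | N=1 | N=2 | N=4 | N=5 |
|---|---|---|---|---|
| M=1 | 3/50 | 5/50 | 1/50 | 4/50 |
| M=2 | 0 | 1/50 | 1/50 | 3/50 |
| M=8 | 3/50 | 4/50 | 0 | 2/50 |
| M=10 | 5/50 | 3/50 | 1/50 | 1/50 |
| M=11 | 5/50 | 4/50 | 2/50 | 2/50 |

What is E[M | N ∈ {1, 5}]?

95/14

P(N ∈ {1, 5}) = 14/25.
Summing M·P(M=x,N=y) over the conditioning event gives 19/5.
E[M | N ∈ {1, 5}] = (19/5) / (14/25) = 95/14.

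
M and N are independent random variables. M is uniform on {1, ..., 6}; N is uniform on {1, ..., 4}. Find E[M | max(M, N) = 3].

P(max(M, N) = 3) = 5/24.
Summing M·P(x,y) over outcomes with max(M, N) = 3 gives 1/2.
E[M | max(M, N) = 3] = (1/2) / (5/24) = 12/5.

12/5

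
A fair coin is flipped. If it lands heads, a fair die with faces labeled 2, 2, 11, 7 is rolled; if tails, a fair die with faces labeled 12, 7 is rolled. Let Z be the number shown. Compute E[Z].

15/2

E[Z | heads] = (2+2+11+7)/4 = 11/2.
E[Z | tails] = (12+7)/2 = 19/2.
E[Z] = (1/2)·(11/2) + (1/2)·(19/2) = 15/2.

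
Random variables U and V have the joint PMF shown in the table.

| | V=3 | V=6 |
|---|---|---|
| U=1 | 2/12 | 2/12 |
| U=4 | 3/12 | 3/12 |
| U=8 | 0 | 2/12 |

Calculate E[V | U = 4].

9/2

P(U = 4) = 1/2.
Summing V·P(U=x,V=y) over the conditioning event gives 9/4.
E[V | U = 4] = (9/4) / (1/2) = 9/2.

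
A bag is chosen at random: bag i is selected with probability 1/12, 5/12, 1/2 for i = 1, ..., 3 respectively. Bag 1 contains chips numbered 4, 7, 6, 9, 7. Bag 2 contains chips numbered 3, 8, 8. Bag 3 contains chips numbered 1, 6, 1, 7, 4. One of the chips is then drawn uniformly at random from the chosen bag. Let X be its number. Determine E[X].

E[X | bag 1] = (4+7+6+9+7)/5 = 33/5.
E[X | bag 2] = (3+8+8)/3 = 19/3.
E[X | bag 3] = (1+6+1+7+4)/5 = 19/5.
E[X] = (1/12)·(33/5) + (5/12)·(19/3) + (1/2)·(19/5) = 229/45.

229/45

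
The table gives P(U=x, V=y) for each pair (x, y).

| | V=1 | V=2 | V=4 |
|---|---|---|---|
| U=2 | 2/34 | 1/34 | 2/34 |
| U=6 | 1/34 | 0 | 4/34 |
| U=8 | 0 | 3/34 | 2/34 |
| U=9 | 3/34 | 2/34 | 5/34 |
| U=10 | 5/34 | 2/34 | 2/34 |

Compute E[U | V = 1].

P(V = 1) = 11/34.
Σ U·P over the event = 2·(2/34) + 6·(1/34) + 9·(3/34) + 10·(5/34) = 87/34.
E[U | V = 1] = (87/34) / (11/34) = 87/11.

87/11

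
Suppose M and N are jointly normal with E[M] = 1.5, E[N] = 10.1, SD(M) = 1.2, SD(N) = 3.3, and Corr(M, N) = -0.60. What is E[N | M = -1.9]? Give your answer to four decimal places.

E[N | M=x] = μ_N + ρ(σ_N/σ_M)(x − μ_M) for jointly normal variables.
E[N | M=-1.9] = 10.1 + (-0.60)·(3.3/1.2)·(-1.9 − (1.5)) = 10.1 + (-1.65)·(-3.4) = 15.7100.

15.7100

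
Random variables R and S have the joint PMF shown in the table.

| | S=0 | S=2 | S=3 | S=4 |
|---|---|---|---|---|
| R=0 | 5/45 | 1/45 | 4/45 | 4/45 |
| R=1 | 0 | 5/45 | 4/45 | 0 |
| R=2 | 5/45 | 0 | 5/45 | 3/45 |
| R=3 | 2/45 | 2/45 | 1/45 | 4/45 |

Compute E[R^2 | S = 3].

33/14

P(S = 3) = 14/45.
Σ R^2·P over the event = 0·(4/45) + 1·(4/45) + 4·(5/45) + 9·(1/45) = 11/15.
E[R^2 | S = 3] = (11/15) / (14/45) = 33/14.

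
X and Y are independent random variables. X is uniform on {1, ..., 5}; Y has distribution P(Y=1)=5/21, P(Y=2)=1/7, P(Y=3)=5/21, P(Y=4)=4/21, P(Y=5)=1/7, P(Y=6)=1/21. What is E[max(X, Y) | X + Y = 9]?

41/8

P(X + Y = 9) = 8/105.
Summing max(X,Y)·P(x,y) over outcomes with X + Y = 9 gives 41/105.
E[max(X, Y) | X + Y = 9] = (41/105) / (8/105) = 41/8.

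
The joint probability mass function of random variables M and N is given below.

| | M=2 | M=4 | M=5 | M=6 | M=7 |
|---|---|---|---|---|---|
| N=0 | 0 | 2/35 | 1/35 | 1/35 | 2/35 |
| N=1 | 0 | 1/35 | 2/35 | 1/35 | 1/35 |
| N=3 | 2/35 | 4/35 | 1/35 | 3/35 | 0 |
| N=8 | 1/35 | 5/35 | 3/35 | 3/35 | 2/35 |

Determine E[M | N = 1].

P(N = 1) = 1/7.
Summing M·P(M=x,N=y) over the conditioning event gives 27/35.
E[M | N = 1] = (27/35) / (1/7) = 27/5.

27/5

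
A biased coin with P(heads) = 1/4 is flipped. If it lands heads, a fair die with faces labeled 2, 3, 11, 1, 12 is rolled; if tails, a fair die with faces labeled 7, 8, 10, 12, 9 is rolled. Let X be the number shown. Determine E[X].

167/20

E[X | heads] = (2+3+11+1+12)/5 = 29/5.
E[X | tails] = (7+8+10+12+9)/5 = 46/5.
E[X] = (1/4)·(29/5) + (3/4)·(46/5) = 167/20.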